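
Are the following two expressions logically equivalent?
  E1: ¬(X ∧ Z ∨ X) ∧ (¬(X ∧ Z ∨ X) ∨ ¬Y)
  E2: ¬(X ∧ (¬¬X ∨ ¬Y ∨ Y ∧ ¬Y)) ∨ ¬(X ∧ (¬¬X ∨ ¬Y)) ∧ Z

Yes

E1: ¬(X ∧ Z ∨ X) ∧ (¬(X ∧ Z ∨ X) ∨ ¬Y)
    = ¬(X ∧ Z ∨ X)   — absorption
    = ¬X   — absorption
E2: ¬(X ∧ (¬¬X ∨ ¬Y ∨ Y ∧ ¬Y)) ∨ ¬(X ∧ (¬¬X ∨ ¬Y)) ∧ Z
    = ¬(X ∧ (¬¬X ∨ ¬Y)) ∨ ¬(X ∧ (¬¬X ∨ ¬Y)) ∧ Z   — complement / identity
    = ¬(X ∧ (¬¬X ∨ ¬Y))   — absorption
    = ¬(X ∧ (X ∨ ¬Y))   — double negation
    = ¬X   — absorption
Both reduce to ¬X, so they are equivalent.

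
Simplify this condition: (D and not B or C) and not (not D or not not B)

D and not B

(D and not B or C) and not (not D or not not B)
= (D and not B or C) and D and not B   (De Morgan)
= D and not B   (absorption)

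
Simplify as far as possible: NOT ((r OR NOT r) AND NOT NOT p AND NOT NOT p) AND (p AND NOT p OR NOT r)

NOT ((r OR NOT r) AND NOT NOT p AND NOT NOT p) AND (p AND NOT p OR NOT r)
= NOT ((r OR NOT r) AND NOT NOT p AND NOT NOT p) AND NOT r   (complement / identity)
= NOT (NOT NOT p AND NOT NOT p) AND NOT r   (complement / identity)
= (NOT p OR NOT p) AND NOT r   (De Morgan)
= NOT p AND NOT r   (idempotence)

NOT p AND NOT r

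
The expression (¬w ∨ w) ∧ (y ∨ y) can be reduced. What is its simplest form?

y

(¬w ∨ w) ∧ (y ∨ y)
= y ∨ y   (complement / identity)
= y   (idempotence)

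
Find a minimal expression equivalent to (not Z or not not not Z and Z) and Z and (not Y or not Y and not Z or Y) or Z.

Z

(not Z or not not not Z and Z) and Z and (not Y or not Y and not Z or Y) or Z
= (not Z or not Z and Z) and Z and (not Y or not Y and not Z or Y) or Z   (double negation)
= (not Z or not Z and Z) and Z and (not Y or Y) or Z   (absorption)
= (not Z or not Z and Z) and Z or Z   (complement / identity)
= not Z and Z or Z   (complement / identity)
= Z   (complement / identity)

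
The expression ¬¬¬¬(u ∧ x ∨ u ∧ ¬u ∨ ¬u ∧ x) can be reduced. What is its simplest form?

x

¬¬¬¬(u ∧ x ∨ u ∧ ¬u ∨ ¬u ∧ x)
= ¬¬¬¬(u ∧ x ∨ ¬u ∧ x)   (complement / identity)
= ¬¬¬¬x   (distribution)
= ¬¬x   (double negation)
= x   (double negation)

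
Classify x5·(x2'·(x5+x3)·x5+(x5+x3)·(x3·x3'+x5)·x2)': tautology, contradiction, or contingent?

contradiction

x5·(x2'·(x5+x3)·x5+(x5+x3)·(x3·x3'+x5)·x2)'
= x5·(x2'·(x5+x3)·x5+(x5+x3)·x5·x2)'
= x5·((x5+x3)·x5)'
= x5·x5'
= 0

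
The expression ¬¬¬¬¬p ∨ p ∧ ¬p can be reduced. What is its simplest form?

¬¬¬¬¬p ∨ p ∧ ¬p
= ¬¬¬¬¬p
= ¬¬¬p
= ¬p

¬p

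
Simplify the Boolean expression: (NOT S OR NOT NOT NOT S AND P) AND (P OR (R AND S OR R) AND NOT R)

(NOT S OR NOT NOT NOT S AND P) AND (P OR (R AND S OR R) AND NOT R)
= (NOT S OR NOT S AND P) AND (P OR (R AND S OR R) AND NOT R)   — double negation
= (NOT S OR NOT S AND P) AND (P OR R AND NOT R)   — absorption
= NOT S AND (P OR R AND NOT R)   — absorption
= NOT S AND P   — complement / identity

NOT S AND P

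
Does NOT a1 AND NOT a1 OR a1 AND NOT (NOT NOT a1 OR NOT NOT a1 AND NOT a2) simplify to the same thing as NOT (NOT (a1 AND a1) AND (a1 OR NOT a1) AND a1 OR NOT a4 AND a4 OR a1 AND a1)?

E1: NOT a1 AND NOT a1 OR a1 AND NOT (NOT NOT a1 OR NOT NOT a1 AND NOT a2)
    = NOT a1 AND NOT a1 OR a1 AND NOT NOT NOT a1
    = NOT a1 AND NOT a1 OR a1 AND NOT a1
    = NOT a1
E2: NOT (NOT (a1 AND a1) AND (a1 OR NOT a1) AND a1 OR NOT a4 AND a4 OR a1 AND a1)
    = NOT (NOT (a1 AND a1) AND a1 OR NOT a4 AND a4 OR a1 AND a1)
    = NOT (NOT (a1 AND a1) AND a1 OR a1 AND a1)
    = NOT (NOT a1 AND a1 OR a1 AND a1)
    = NOT a1
Both reduce to NOT a1, so they are equivalent.

Yes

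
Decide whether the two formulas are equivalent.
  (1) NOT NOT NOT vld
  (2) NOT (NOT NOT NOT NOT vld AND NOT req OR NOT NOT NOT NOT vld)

Yes

E1: NOT NOT NOT vld
    = NOT vld
E2: NOT (NOT NOT NOT NOT vld AND NOT req OR NOT NOT NOT NOT vld)
    = NOT NOT NOT NOT NOT vld
    = NOT NOT NOT vld
    = NOT vld
Both reduce to NOT vld, so they are equivalent.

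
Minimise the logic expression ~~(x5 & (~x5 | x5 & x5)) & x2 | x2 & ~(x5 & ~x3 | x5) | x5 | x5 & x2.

~~(x5 & (~x5 | x5 & x5)) & x2 | x2 & ~(x5 & ~x3 | x5) | x5 | x5 & x2
= ~~(x5 & (~x5 | x5)) & x2 | x2 & ~(x5 & ~x3 | x5) | x5 | x5 & x2
= ~~(x5 & (~x5 | x5)) & x2 | x2 & ~x5 | x5 | x5 & x2
= x5 & (~x5 | x5) & x2 | x2 & ~x5 | x5 | x5 & x2
= x5 & (~x5 | x5) & x2 | x2 & ~x5 | x5
= x5 & x2 | x2 & ~x5 | x5
= x2 | x5

x2 | x5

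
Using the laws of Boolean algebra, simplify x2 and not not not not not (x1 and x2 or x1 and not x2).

x2 and not not not not not (x1 and x2 or x1 and not x2)
= x2 and not not not (x1 and x2 or x1 and not x2)
= x2 and not not not x1
= x2 and not x1

x2 and not x1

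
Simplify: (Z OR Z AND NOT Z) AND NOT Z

(Z OR Z AND NOT Z) AND NOT Z
= Z AND NOT Z
= FALSE

FALSE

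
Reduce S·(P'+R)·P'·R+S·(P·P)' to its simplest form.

S·P'

S·(P'+R)·P'·R+S·(P·P)'
= S·P'·R+S·(P·P)'   (absorption)
= S·P'·R+S·P'   (idempotence)
= S·P'   (absorption)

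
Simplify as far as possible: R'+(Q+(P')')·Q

R'+(Q+(P')')·Q
= R'+(Q+P)·Q
= R'+Q

R'+Q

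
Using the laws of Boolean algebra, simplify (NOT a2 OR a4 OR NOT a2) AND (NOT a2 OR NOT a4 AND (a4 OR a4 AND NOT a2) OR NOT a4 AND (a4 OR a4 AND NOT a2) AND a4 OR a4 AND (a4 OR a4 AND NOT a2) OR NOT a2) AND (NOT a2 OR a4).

NOT a2 OR a4

(NOT a2 OR a4 OR NOT a2) AND (NOT a2 OR NOT a4 AND (a4 OR a4 AND NOT a2) OR NOT a4 AND (a4 OR a4 AND NOT a2) AND a4 OR a4 AND (a4 OR a4 AND NOT a2) OR NOT a2) AND (NOT a2 OR a4)
= (NOT a2 OR a4 OR NOT a2) AND (NOT a2 OR NOT a4 AND (a4 OR a4 AND NOT a2) OR a4 AND (a4 OR a4 AND NOT a2) OR NOT a2) AND (NOT a2 OR a4)   — absorption
= (NOT a2 OR a4 OR NOT a2) AND (NOT a2 OR a4 OR a4 AND NOT a2 OR NOT a2) AND (NOT a2 OR a4)   — distribution
= (NOT a2 OR a4 OR NOT a2) AND (NOT a2 OR a4 OR NOT a2) AND (NOT a2 OR a4)   — absorption
= (NOT a2 OR a4 OR NOT a2) AND (NOT a2 OR a4)   — absorption
= NOT a2 OR a4   — absorption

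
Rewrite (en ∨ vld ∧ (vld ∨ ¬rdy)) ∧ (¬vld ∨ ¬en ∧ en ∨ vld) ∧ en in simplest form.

(en ∨ vld ∧ (vld ∨ ¬rdy)) ∧ (¬vld ∨ ¬en ∧ en ∨ vld) ∧ en
= (en ∨ vld ∧ (vld ∨ ¬rdy)) ∧ (¬vld ∨ vld) ∧ en   — complement / identity
= (en ∨ vld) ∧ (¬vld ∨ vld) ∧ en   — absorption
= (en ∨ vld) ∧ en   — complement / identity
= en   — absorption

en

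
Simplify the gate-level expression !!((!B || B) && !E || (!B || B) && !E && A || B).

!E || B

!!((!B || B) && !E || (!B || B) && !E && A || B)
= !!((!B || B) && !E || B)   (absorption)
= !!(!E || B)   (complement / identity)
= !E || B   (double negation)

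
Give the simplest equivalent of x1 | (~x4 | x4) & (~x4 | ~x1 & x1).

x1 | (~x4 | x4) & (~x4 | ~x1 & x1)
= x1 | ~x4 | ~x1 & x1
= x1 | ~x4

x1 | ~x4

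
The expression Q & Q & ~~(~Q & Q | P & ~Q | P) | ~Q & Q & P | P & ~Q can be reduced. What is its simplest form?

P

Q & Q & ~~(~Q & Q | P & ~Q | P) | ~Q & Q & P | P & ~Q
= Q & Q & (~Q & Q | P & ~Q | P) | ~Q & Q & P | P & ~Q   — double negation
= Q & Q & (P & ~Q | P) | ~Q & Q & P | P & ~Q   — complement / identity
= Q & Q & P | ~Q & Q & P | P & ~Q   — absorption
= Q & P | P & ~Q   — distribution
= P   — distribution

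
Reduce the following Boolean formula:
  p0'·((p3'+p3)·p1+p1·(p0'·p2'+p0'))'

p0'·p1'

p0'·((p3'+p3)·p1+p1·(p0'·p2'+p0'))'
= p0'·(p1+p1·(p0'·p2'+p0'))'   (complement / identity)
= p0'·(p1+p1·p0')'   (absorption)
= p0'·p1'   (absorption)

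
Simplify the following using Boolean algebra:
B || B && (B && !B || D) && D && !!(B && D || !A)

B

B || B && (B && !B || D) && D && !!(B && D || !A)
= B || B && D && D && !!(B && D || !A)   — complement / identity
= B || B && D && !!(B && D || !A)   — idempotence
= B || B && D && (B && D || !A)   — double negation
= B || B && D   — absorption
= B   — absorption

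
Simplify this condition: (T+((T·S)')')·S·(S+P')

(T+((T·S)')')·S·(S+P')
= (T+((T·S)')')·S   [absorption]
= (T+T·S)·S   [double negation]
= T·S   [absorption]

T·S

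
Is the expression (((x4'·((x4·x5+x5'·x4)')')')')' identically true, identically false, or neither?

identically true

(((x4'·((x4·x5+x5'·x4)')')')')'
= (((x4'·(x4')')')')'   [distribution]
= (x4'·(x4')')'   [double negation]
= x4+x4'   [De Morgan]
= 1   [complement]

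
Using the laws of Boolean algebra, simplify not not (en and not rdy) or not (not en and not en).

not not (en and not rdy) or not (not en and not en)
= not not (en and not rdy) or not not en
= not not (en and not rdy) or en
= en and not rdy or en
= en

en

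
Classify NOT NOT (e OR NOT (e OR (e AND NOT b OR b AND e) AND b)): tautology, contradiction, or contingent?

NOT NOT (e OR NOT (e OR (e AND NOT b OR b AND e) AND b))
= NOT NOT (e OR NOT (e OR e AND b))   [distribution]
= e OR NOT (e OR e AND b)   [double negation]
= e OR NOT e   [absorption]
= TRUE   [complement]

tautology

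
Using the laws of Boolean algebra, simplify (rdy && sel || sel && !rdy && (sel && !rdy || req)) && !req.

(rdy && sel || sel && !rdy && (sel && !rdy || req)) && !req
= (rdy && sel || sel && !rdy) && !req   (absorption)
= sel && !req   (distribution)

sel && !req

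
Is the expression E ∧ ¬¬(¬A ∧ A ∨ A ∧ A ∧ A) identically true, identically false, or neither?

E ∧ ¬¬(¬A ∧ A ∨ A ∧ A ∧ A)
= E ∧ ¬¬(¬A ∧ A ∨ A ∧ A)   (idempotence)
= E ∧ ¬¬A   (distribution)
= E ∧ A   (double negation)
This depends on A, E, so it is not a constant.

neither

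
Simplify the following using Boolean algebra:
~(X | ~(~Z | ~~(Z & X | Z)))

~(X | ~(~Z | ~~(Z & X | Z)))
= ~(X | Z & ~(Z & X | Z))
= ~(X | Z & ~Z)
= ~X

~X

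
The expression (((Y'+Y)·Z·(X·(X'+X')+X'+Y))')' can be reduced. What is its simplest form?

(((Y'+Y)·Z·(X·(X'+X')+X'+Y))')'
= (((Y'+Y)·Z·(X·X'+X'+Y))')'   (idempotence)
= ((Z·(X·X'+X'+Y))')'   (complement / identity)
= ((Z·(X'+Y))')'   (complement / identity)
= Z·(X'+Y)   (double negation)

Z·(X'+Y)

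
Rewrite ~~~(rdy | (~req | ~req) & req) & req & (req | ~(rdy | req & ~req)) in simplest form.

~rdy & req

~~~(rdy | (~req | ~req) & req) & req & (req | ~(rdy | req & ~req))
= ~(rdy | (~req | ~req) & req) & req & (req | ~(rdy | req & ~req))   [double negation]
= ~(rdy | ~req & req) & req & (req | ~(rdy | req & ~req))   [idempotence]
= ~rdy & req & (req | ~(rdy | req & ~req))   [complement / identity]
= ~rdy & req & (req | ~rdy)   [complement / identity]
= ~rdy & req   [absorption]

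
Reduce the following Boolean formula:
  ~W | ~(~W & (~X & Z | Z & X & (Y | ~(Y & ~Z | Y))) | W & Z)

~W | ~Z

~W | ~(~W & (~X & Z | Z & X & (Y | ~(Y & ~Z | Y))) | W & Z)
= ~W | ~(~W & (~X & Z | Z & X & (Y | ~Y)) | W & Z)   [absorption]
= ~W | ~(~W & (~X & Z | Z & X) | W & Z)   [complement / identity]
= ~W | ~(~W & Z | W & Z)   [distribution]
= ~W | ~Z   [distribution]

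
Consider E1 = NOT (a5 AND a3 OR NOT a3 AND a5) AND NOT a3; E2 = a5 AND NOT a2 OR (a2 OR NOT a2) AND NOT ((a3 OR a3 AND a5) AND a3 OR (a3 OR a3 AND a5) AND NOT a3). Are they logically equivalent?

No

E1: NOT (a5 AND a3 OR NOT a3 AND a5) AND NOT a3
    = NOT a5 AND NOT a3   [distribution]
E2: a5 AND NOT a2 OR (a2 OR NOT a2) AND NOT ((a3 OR a3 AND a5) AND a3 OR (a3 OR a3 AND a5) AND NOT a3)
    = a5 AND NOT a2 OR (a2 OR NOT a2) AND NOT (a3 OR a3 AND a5)   [distribution]
    = a5 AND NOT a2 OR (a2 OR NOT a2) AND NOT a3   [absorption]
    = a5 AND NOT a2 OR NOT a3   [complement / identity]
These differ: at a2=0, a3=0, a5=1, E1 = 0 but E2 = 1.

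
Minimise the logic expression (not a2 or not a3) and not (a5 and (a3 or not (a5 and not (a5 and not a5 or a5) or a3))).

(not a2 or not a3) and not (a5 and (a3 or not (a5 and not (a5 and not a5 or a5) or a3)))
= (not a2 or not a3) and not (a5 and (a3 or not (a5 and not a5 or a3)))   (complement / identity)
= (not a2 or not a3) and not (a5 and (a3 or not a3))   (complement / identity)
= (not a2 or not a3) and not a5   (complement / identity)

(not a2 or not a3) and not a5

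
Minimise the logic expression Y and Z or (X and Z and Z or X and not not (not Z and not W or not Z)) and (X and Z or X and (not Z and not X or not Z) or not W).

Y and Z or X

Y and Z or (X and Z and Z or X and not not (not Z and not W or not Z)) and (X and Z or X and (not Z and not X or not Z) or not W)
= Y and Z or (X and Z and Z or X and not not (not Z and not W or not Z)) and (X and Z or X and not Z or not W)   [absorption]
= Y and Z or (X and Z or X and not not (not Z and not W or not Z)) and (X and Z or X and not Z or not W)   [idempotence]
= Y and Z or (X and Z or X and (not Z and not W or not Z)) and (X and Z or X and not Z or not W)   [double negation]
= Y and Z or (X and Z or X and not Z) and (X and Z or X and not Z or not W)   [absorption]
= Y and Z or X and Z or X and not Z   [absorption]
= Y and Z or X   [distribution]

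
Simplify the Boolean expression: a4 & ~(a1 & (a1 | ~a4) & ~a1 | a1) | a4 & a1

a4

a4 & ~(a1 & (a1 | ~a4) & ~a1 | a1) | a4 & a1
= a4 & ~(a1 & ~a1 | a1) | a4 & a1   [absorption]
= a4 & ~a1 | a4 & a1   [complement / identity]
= a4   [distribution]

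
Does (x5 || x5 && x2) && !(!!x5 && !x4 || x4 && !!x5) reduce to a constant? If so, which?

yes, False

(x5 || x5 && x2) && !(!!x5 && !x4 || x4 && !!x5)
= x5 && !(!!x5 && !x4 || x4 && !!x5)   (absorption)
= x5 && !!!x5   (distribution)
= x5 && !x5   (double negation)
= false   (complement)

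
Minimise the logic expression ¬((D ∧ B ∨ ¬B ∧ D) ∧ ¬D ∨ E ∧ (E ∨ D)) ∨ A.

¬((D ∧ B ∨ ¬B ∧ D) ∧ ¬D ∨ E ∧ (E ∨ D)) ∨ A
= ¬(D ∧ ¬D ∨ E ∧ (E ∨ D)) ∨ A   [distribution]
= ¬(D ∧ ¬D ∨ E) ∨ A   [absorption]
= ¬E ∨ A   [complement / identity]

¬E ∨ A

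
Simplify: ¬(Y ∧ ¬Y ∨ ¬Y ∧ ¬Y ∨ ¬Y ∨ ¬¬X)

¬(Y ∧ ¬Y ∨ ¬Y ∧ ¬Y ∨ ¬Y ∨ ¬¬X)
= ¬(¬Y ∨ ¬Y ∨ ¬¬X)   (distribution)
= ¬(¬Y ∨ ¬¬X)   (idempotence)
= Y ∧ ¬X   (De Morgan)

Y ∧ ¬X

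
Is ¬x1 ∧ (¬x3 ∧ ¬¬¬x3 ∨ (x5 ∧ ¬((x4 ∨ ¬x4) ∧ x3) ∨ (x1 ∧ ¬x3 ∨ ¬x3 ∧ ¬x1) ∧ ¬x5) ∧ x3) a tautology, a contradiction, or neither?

¬x1 ∧ (¬x3 ∧ ¬¬¬x3 ∨ (x5 ∧ ¬((x4 ∨ ¬x4) ∧ x3) ∨ (x1 ∧ ¬x3 ∨ ¬x3 ∧ ¬x1) ∧ ¬x5) ∧ x3)
= ¬x1 ∧ (¬x3 ∧ ¬¬¬x3 ∨ (x5 ∧ ¬((x4 ∨ ¬x4) ∧ x3) ∨ ¬x3 ∧ ¬x5) ∧ x3)   (distribution)
= ¬x1 ∧ (¬x3 ∧ ¬¬¬x3 ∨ (x5 ∧ ¬x3 ∨ ¬x3 ∧ ¬x5) ∧ x3)   (complement / identity)
= ¬x1 ∧ (¬x3 ∧ ¬x3 ∨ (x5 ∧ ¬x3 ∨ ¬x3 ∧ ¬x5) ∧ x3)   (double negation)
= ¬x1 ∧ (¬x3 ∧ ¬x3 ∨ ¬x3 ∧ x3)   (distribution)
= ¬x1 ∧ ¬x3   (distribution)
This depends on x1, x3, so it is not a constant.

neither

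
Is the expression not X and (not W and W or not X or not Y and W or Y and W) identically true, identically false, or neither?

not X and (not W and W or not X or not Y and W or Y and W)
= not X and (not W and W or not X or W)   — distribution
= not X and (not X or W)   — complement / identity
= not X   — absorption
This depends on X, so it is not a constant.

neither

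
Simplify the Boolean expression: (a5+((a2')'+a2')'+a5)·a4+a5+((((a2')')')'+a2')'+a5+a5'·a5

(a5+((a2')'+a2')'+a5)·a4+a5+((((a2')')')'+a2')'+a5+a5'·a5
= (a5+((a2')'+a2')'+a5)·a4+a5+((((a2')')')'+a2')'+a5   [complement / identity]
= (a5+((a2')'+a2')'+a5)·a4+a5+((a2')'+a2')'+a5   [double negation]
= a5+((a2')'+a2')'+a5   [absorption]
= a5+a2'·a2+a5   [De Morgan]
= a5+a5   [complement / identity]
= a5   [idempotence]

a5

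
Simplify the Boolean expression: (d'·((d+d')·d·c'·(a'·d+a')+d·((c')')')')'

d

(d'·((d+d')·d·c'·(a'·d+a')+d·((c')')')')'
= (d'·((d+d')·d·c'·(a'·d+a')+d·c')')'   [double negation]
= d+(d+d')·d·c'·(a'·d+a')+d·c'   [De Morgan]
= d+d·c'·(a'·d+a')+d·c'   [complement / identity]
= d+d·c'·a'+d·c'   [absorption]
= d+d·c'   [absorption]
= d   [absorption]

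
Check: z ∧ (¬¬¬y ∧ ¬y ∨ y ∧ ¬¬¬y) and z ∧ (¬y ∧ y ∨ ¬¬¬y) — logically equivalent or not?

E1: z ∧ (¬¬¬y ∧ ¬y ∨ y ∧ ¬¬¬y)
    = z ∧ ¬¬¬y   [distribution]
    = z ∧ ¬y   [double negation]
E2: z ∧ (¬y ∧ y ∨ ¬¬¬y)
    = z ∧ ¬¬¬y   [complement / identity]
    = z ∧ ¬y   [double negation]
Both reduce to z ∧ ¬y, so they are equivalent.

Yes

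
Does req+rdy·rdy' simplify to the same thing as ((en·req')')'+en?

No

E1: req+rdy·rdy'
    = req   [complement / identity]
E2: ((en·req')')'+en
    = en·req'+en   [double negation]
    = en   [absorption]
These differ: at en=0, rdy=0, req=1, E1 = 1 but E2 = 0.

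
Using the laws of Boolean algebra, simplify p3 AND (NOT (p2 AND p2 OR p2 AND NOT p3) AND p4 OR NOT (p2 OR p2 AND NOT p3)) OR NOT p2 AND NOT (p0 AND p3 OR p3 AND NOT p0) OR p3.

p3 AND (NOT (p2 AND p2 OR p2 AND NOT p3) AND p4 OR NOT (p2 OR p2 AND NOT p3)) OR NOT p2 AND NOT (p0 AND p3 OR p3 AND NOT p0) OR p3
= p3 AND (NOT (p2 OR p2 AND NOT p3) AND p4 OR NOT (p2 OR p2 AND NOT p3)) OR NOT p2 AND NOT (p0 AND p3 OR p3 AND NOT p0) OR p3
= p3 AND (NOT (p2 OR p2 AND NOT p3) AND p4 OR NOT (p2 OR p2 AND NOT p3)) OR NOT p2 AND NOT p3 OR p3
= p3 AND NOT (p2 OR p2 AND NOT p3) OR NOT p2 AND NOT p3 OR p3
= p3 AND NOT p2 OR NOT p2 AND NOT p3 OR p3
= NOT p2 OR p3

NOT p2 OR p3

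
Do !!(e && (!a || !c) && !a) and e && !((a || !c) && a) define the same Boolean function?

E1: !!(e && (!a || !c) && !a)
    = !!(e && !a)   (absorption)
    = e && !a   (double negation)
E2: e && !((a || !c) && a)
    = e && !a   (absorption)
Both reduce to e && !a, so they are equivalent.

Yes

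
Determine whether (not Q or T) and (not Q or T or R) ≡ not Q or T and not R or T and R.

Yes

E1: (not Q or T) and (not Q or T or R)
    = not Q or T   [absorption]
E2: not Q or T and not R or T and R
    = not Q or T   [distribution]
Both reduce to not Q or T, so they are equivalent.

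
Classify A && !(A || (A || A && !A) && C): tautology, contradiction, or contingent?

A && !(A || (A || A && !A) && C)
= A && !(A || A && C)   [complement / identity]
= A && !A   [absorption]
= false   [complement]

contradiction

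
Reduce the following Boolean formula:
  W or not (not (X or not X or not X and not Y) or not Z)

W or Z

W or not (not (X or not X or not X and not Y) or not Z)
= W or (X or not X or not X and not Y) and Z   — De Morgan
= W or (X or not X) and Z   — absorption
= W or Z   — complement / identity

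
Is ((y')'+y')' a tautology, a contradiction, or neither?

((y')'+y')'
= y'·y
= 0

contradiction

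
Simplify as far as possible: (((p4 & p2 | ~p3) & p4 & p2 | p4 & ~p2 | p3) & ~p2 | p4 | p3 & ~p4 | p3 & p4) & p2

(((p4 & p2 | ~p3) & p4 & p2 | p4 & ~p2 | p3) & ~p2 | p4 | p3 & ~p4 | p3 & p4) & p2
= ((p4 & p2 | p4 & ~p2 | p3) & ~p2 | p4 | p3 & ~p4 | p3 & p4) & p2   [absorption]
= ((p4 & p2 | p4 & ~p2 | p3) & ~p2 | p4 | p3) & p2   [distribution]
= ((p4 | p3) & ~p2 | p4 | p3) & p2   [distribution]
= (p4 | p3) & p2   [absorption]

(p4 | p3) & p2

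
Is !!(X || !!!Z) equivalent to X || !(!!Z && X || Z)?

Yes

E1: !!(X || !!!Z)
    = X || !!!Z   — double negation
    = X || !Z   — double negation
E2: X || !(!!Z && X || Z)
    = X || !(Z && X || Z)   — double negation
    = X || !Z   — absorption
Both reduce to X || !Z, so they are equivalent.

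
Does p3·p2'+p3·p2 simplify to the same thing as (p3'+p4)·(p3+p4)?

E1: p3·p2'+p3·p2
    = p3
E2: (p3'+p4)·(p3+p4)
    = p4+p3'·p3
    = p4
These differ: at p2=0, p3=1, p4=0, E1 = 1 but E2 = 0.

No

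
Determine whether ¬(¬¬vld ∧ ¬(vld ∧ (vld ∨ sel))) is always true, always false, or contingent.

¬(¬¬vld ∧ ¬(vld ∧ (vld ∨ sel)))
= ¬(¬¬vld ∧ ¬vld)   [absorption]
= ¬vld ∨ vld   [De Morgan]
= True   [complement]

always true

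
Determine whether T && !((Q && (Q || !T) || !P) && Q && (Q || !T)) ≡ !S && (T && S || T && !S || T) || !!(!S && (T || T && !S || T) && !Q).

E1: T && !((Q && (Q || !T) || !P) && Q && (Q || !T))
    = T && !(Q && (Q || !T))   (absorption)
    = T && !Q   (absorption)
E2: !S && (T && S || T && !S || T) || !!(!S && (T || T && !S || T) && !Q)
    = !S && (T && S || T && !S || T) || !!(!S && (T || T) && !Q)   (absorption)
    = !S && (T && S || T && !S || T) || !S && (T || T) && !Q   (double negation)
    = !S && (T || T) || !S && (T || T) && !Q   (distribution)
    = !S && (T || T)   (absorption)
    = !S && T   (idempotence)
These differ: at P=1, Q=0, S=1, T=1, E1 = 1 but E2 = 0.

No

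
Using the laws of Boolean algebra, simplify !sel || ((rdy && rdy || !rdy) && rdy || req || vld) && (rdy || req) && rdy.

!sel || rdy

!sel || ((rdy && rdy || !rdy) && rdy || req || vld) && (rdy || req) && rdy
= !sel || ((rdy || !rdy) && rdy || req || vld) && (rdy || req) && rdy   (idempotence)
= !sel || (rdy || req || vld) && (rdy || req) && rdy   (complement / identity)
= !sel || (rdy || req) && rdy   (absorption)
= !sel || rdy   (absorption)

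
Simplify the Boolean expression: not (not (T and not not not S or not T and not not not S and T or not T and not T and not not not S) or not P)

not (not (T and not not not S or not T and not not not S and T or not T and not T and not not not S) or not P)
= not (not (T and not not not S or not T and not not not S) or not P)   — distribution
= not (not not not not S or not P)   — distribution
= not not not S and P   — De Morgan
= not S and P   — double negation

not S and P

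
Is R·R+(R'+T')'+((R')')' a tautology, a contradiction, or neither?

tautology

R·R+(R'+T')'+((R')')'
= R·R+(R'+T')'+R'   [double negation]
= R·R+R·T+R'   [De Morgan]
= R·(R+T)+R'   [distribution]
= R+R'   [absorption]
= 1   [complement]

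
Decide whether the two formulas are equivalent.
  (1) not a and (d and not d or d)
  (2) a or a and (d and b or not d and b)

E1: not a and (d and not d or d)
    = not a and d   — complement / identity
E2: a or a and (d and b or not d and b)
    = a or a and b   — distribution
    = a   — absorption
These differ: at a=1, b=1, d=0, E1 = 0 but E2 = 1.

No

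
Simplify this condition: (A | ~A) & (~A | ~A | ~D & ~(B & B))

(A | ~A) & (~A | ~A | ~D & ~(B & B))
= (A | ~A) & (~A | ~D & ~(B & B))   (idempotence)
= (A | ~A) & (~A | ~D & ~B)   (idempotence)
= ~A | ~D & ~B   (complement / identity)

~A | ~D & ~B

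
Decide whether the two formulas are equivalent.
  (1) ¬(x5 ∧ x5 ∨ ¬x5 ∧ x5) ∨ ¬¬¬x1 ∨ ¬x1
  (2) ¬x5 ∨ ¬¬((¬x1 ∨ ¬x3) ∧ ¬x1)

Yes

E1: ¬(x5 ∧ x5 ∨ ¬x5 ∧ x5) ∨ ¬¬¬x1 ∨ ¬x1
    = ¬(x5 ∧ x5 ∨ ¬x5 ∧ x5) ∨ ¬x1 ∨ ¬x1   (double negation)
    = ¬x5 ∨ ¬x1 ∨ ¬x1   (distribution)
    = ¬x5 ∨ ¬x1   (idempotence)
E2: ¬x5 ∨ ¬¬((¬x1 ∨ ¬x3) ∧ ¬x1)
    = ¬x5 ∨ ¬¬¬x1   (absorption)
    = ¬x5 ∨ ¬x1   (double negation)
Both reduce to ¬x5 ∨ ¬x1, so they are equivalent.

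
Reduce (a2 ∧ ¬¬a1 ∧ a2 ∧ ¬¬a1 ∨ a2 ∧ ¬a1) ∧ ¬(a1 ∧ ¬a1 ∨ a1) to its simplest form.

a2 ∧ ¬a1

(a2 ∧ ¬¬a1 ∧ a2 ∧ ¬¬a1 ∨ a2 ∧ ¬a1) ∧ ¬(a1 ∧ ¬a1 ∨ a1)
= (a2 ∧ ¬¬a1 ∨ a2 ∧ ¬a1) ∧ ¬(a1 ∧ ¬a1 ∨ a1)   (idempotence)
= (a2 ∧ ¬¬a1 ∨ a2 ∧ ¬a1) ∧ ¬a1   (complement / identity)
= (a2 ∧ a1 ∨ a2 ∧ ¬a1) ∧ ¬a1   (double negation)
= a2 ∧ ¬a1   (distribution)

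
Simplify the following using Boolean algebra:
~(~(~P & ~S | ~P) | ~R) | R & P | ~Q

R | ~Q

~(~(~P & ~S | ~P) | ~R) | R & P | ~Q
= ~(~~P | ~R) | R & P | ~Q   [absorption]
= ~P & R | R & P | ~Q   [De Morgan]
= R | ~Q   [distribution]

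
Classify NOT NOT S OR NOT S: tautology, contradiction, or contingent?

NOT NOT S OR NOT S
= S OR NOT S   (double negation)
= TRUE   (complement)

tautology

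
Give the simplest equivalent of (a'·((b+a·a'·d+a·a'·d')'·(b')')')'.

a

(a'·((b+a·a'·d+a·a'·d')'·(b')')')'
= (a'·((b+a·a')'·(b')')')'   [distribution]
= a+(b+a·a')'·(b')'   [De Morgan]
= a+b'·(b')'   [complement / identity]
= a+b'·b   [double negation]
= a   [complement / identity]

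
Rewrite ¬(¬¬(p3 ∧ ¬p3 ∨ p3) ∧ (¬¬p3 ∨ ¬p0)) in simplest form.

¬p3

¬(¬¬(p3 ∧ ¬p3 ∨ p3) ∧ (¬¬p3 ∨ ¬p0))
= ¬(¬¬p3 ∧ (¬¬p3 ∨ ¬p0))   — complement / identity
= ¬¬¬p3   — absorption
= ¬p3   — double negation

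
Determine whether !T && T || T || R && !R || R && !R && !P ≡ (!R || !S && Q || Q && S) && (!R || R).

E1: !T && T || T || R && !R || R && !R && !P
    = !T && T || T || R && !R
    = !T && T || T
    = T
E2: (!R || !S && Q || Q && S) && (!R || R)
    = (!R || Q) && (!R || R)
    = !R || Q
These differ: at P=0, Q=1, R=0, S=0, T=0, E1 = 0 but E2 = 1.

No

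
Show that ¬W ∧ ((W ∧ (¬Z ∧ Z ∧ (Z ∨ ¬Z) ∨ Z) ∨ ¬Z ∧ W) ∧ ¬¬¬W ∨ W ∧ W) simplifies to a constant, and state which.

False

¬W ∧ ((W ∧ (¬Z ∧ Z ∧ (Z ∨ ¬Z) ∨ Z) ∨ ¬Z ∧ W) ∧ ¬¬¬W ∨ W ∧ W)
= ¬W ∧ ((W ∧ (¬Z ∧ Z ∨ Z) ∨ ¬Z ∧ W) ∧ ¬¬¬W ∨ W ∧ W)   (complement / identity)
= ¬W ∧ ((W ∧ Z ∨ ¬Z ∧ W) ∧ ¬¬¬W ∨ W ∧ W)   (complement / identity)
= ¬W ∧ (W ∧ ¬¬¬W ∨ W ∧ W)   (distribution)
= ¬W ∧ (W ∧ ¬W ∨ W ∧ W)   (double negation)
= ¬W ∧ W   (distribution)
= False   (complement)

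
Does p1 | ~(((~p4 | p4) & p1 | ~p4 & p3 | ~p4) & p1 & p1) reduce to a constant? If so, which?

p1 | ~(((~p4 | p4) & p1 | ~p4 & p3 | ~p4) & p1 & p1)
= p1 | ~(((~p4 | p4) & p1 | ~p4) & p1 & p1)   (absorption)
= p1 | ~((p1 | ~p4) & p1 & p1)   (complement / identity)
= p1 | ~((p1 | ~p4) & p1)   (idempotence)
= p1 | ~p1   (absorption)
= 1   (complement)

yes, True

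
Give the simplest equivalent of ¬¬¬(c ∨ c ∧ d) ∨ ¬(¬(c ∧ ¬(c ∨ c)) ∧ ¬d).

¬¬¬(c ∨ c ∧ d) ∨ ¬(¬(c ∧ ¬(c ∨ c)) ∧ ¬d)
= ¬¬¬(c ∨ c ∧ d) ∨ ¬(¬(c ∧ ¬c) ∧ ¬d)   (idempotence)
= ¬¬¬(c ∨ c ∧ d) ∨ c ∧ ¬c ∨ d   (De Morgan)
= ¬¬¬(c ∨ c ∧ d) ∨ d   (complement / identity)
= ¬¬¬c ∨ d   (absorption)
= ¬c ∨ d   (double negation)

¬c ∨ d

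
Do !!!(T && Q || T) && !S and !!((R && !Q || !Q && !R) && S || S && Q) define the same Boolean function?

E1: !!!(T && Q || T) && !S
    = !!!T && !S   — absorption
    = !T && !S   — double negation
E2: !!((R && !Q || !Q && !R) && S || S && Q)
    = !!(!Q && S || S && Q)   — distribution
    = !!S   — distribution
    = S   — double negation
These differ: at Q=0, R=0, S=1, T=0, E1 = 0 but E2 = 1.

No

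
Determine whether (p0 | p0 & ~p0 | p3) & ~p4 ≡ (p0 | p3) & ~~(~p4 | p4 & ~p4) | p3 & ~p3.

Yes

E1: (p0 | p0 & ~p0 | p3) & ~p4
    = (p0 | p3) & ~p4   — complement / identity
E2: (p0 | p3) & ~~(~p4 | p4 & ~p4) | p3 & ~p3
    = (p0 | p3) & ~~~p4 | p3 & ~p3   — complement / identity
    = (p0 | p3) & ~p4 | p3 & ~p3   — double negation
    = (p0 | p3) & ~p4   — complement / identity
Both reduce to (p0 | p3) & ~p4, so they are equivalent.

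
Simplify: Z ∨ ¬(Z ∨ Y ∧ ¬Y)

Z ∨ ¬(Z ∨ Y ∧ ¬Y)
= Z ∨ ¬Z
= True

True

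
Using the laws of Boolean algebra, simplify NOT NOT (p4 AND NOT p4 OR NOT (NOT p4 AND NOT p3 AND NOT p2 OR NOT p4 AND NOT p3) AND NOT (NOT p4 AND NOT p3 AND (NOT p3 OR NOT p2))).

NOT NOT (p4 AND NOT p4 OR NOT (NOT p4 AND NOT p3 AND NOT p2 OR NOT p4 AND NOT p3) AND NOT (NOT p4 AND NOT p3 AND (NOT p3 OR NOT p2)))
= NOT NOT (p4 AND NOT p4 OR NOT (NOT p4 AND NOT p3) AND NOT (NOT p4 AND NOT p3 AND (NOT p3 OR NOT p2)))   (absorption)
= NOT NOT (p4 AND NOT p4 OR NOT (NOT p4 AND NOT p3) AND NOT (NOT p4 AND NOT p3))   (absorption)
= NOT NOT (p4 AND NOT p4 OR NOT (NOT p4 AND NOT p3))   (idempotence)
= p4 AND NOT p4 OR NOT (NOT p4 AND NOT p3)   (double negation)
= p4 AND NOT p4 OR p4 OR p3   (De Morgan)
= p4 OR p3   (complement / identity)

p4 OR p3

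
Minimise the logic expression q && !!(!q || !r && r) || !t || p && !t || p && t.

q && !!(!q || !r && r) || !t || p && !t || p && t
= q && !!!q || !t || p && !t || p && t   — complement / identity
= q && !q || !t || p && !t || p && t   — double negation
= q && !q || !t || p   — distribution
= !t || p   — complement / identity

!t || p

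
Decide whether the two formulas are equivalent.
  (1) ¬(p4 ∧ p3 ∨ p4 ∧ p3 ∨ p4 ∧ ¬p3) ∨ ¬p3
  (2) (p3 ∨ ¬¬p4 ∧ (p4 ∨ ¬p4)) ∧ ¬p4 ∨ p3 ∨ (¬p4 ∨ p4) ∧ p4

E1: ¬(p4 ∧ p3 ∨ p4 ∧ p3 ∨ p4 ∧ ¬p3) ∨ ¬p3
    = ¬(p4 ∧ p3 ∨ p4) ∨ ¬p3   [distribution]
    = ¬p4 ∨ ¬p3   [absorption]
E2: (p3 ∨ ¬¬p4 ∧ (p4 ∨ ¬p4)) ∧ ¬p4 ∨ p3 ∨ (¬p4 ∨ p4) ∧ p4
    = (p3 ∨ ¬¬p4 ∧ (p4 ∨ ¬p4)) ∧ ¬p4 ∨ p3 ∨ p4   [complement / identity]
    = (p3 ∨ ¬¬p4) ∧ ¬p4 ∨ p3 ∨ p4   [complement / identity]
    = (p3 ∨ p4) ∧ ¬p4 ∨ p3 ∨ p4   [double negation]
    = p3 ∨ p4   [absorption]
These differ: at p3=0, p4=0, E1 = 1 but E2 = 0.

No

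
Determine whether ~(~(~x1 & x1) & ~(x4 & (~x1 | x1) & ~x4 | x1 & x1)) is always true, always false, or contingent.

contingent

~(~(~x1 & x1) & ~(x4 & (~x1 | x1) & ~x4 | x1 & x1))
= ~(~(~x1 & x1) & ~(x4 & ~x4 | x1 & x1))
= ~(~(~x1 & x1) & ~(x1 & x1))
= ~x1 & x1 | x1 & x1
= x1
This depends on x1, so it is not a constant.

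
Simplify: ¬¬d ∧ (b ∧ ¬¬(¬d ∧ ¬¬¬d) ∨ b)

¬¬d ∧ (b ∧ ¬¬(¬d ∧ ¬¬¬d) ∨ b)
= ¬¬d ∧ (b ∧ ¬¬(¬d ∧ ¬d) ∨ b)
= ¬¬d ∧ (b ∧ ¬d ∧ ¬d ∨ b)
= ¬¬d ∧ (b ∧ ¬d ∨ b)
= ¬¬d ∧ b
= d ∧ b

d ∧ b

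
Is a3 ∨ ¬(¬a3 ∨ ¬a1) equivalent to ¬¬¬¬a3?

Yes

E1: a3 ∨ ¬(¬a3 ∨ ¬a1)
    = a3 ∨ a3 ∧ a1
    = a3
E2: ¬¬¬¬a3
    = ¬¬a3
    = a3
Both reduce to a3, so they are equivalent.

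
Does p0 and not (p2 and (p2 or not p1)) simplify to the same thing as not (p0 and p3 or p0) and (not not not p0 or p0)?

E1: p0 and not (p2 and (p2 or not p1))
    = p0 and not p2   — absorption
E2: not (p0 and p3 or p0) and (not not not p0 or p0)
    = not p0 and (not not not p0 or p0)   — absorption
    = not p0 and (not p0 or p0)   — double negation
    = not p0   — complement / identity
These differ: at p0=0, p1=1, p2=0, p3=0, E1 = 0 but E2 = 1.

No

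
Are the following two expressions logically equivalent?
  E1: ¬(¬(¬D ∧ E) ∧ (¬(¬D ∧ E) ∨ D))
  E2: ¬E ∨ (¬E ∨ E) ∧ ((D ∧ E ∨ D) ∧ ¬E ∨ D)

E1: ¬(¬(¬D ∧ E) ∧ (¬(¬D ∧ E) ∨ D))
    = ¬¬(¬D ∧ E)   (absorption)
    = ¬D ∧ E   (double negation)
E2: ¬E ∨ (¬E ∨ E) ∧ ((D ∧ E ∨ D) ∧ ¬E ∨ D)
    = ¬E ∨ (D ∧ E ∨ D) ∧ ¬E ∨ D   (complement / identity)
    = ¬E ∨ D ∧ ¬E ∨ D   (absorption)
    = ¬E ∨ D   (absorption)
These differ: at D=0, E=0, E1 = 0 but E2 = 1.

No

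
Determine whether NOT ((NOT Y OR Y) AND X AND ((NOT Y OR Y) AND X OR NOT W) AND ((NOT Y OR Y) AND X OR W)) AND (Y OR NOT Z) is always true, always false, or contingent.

contingent

NOT ((NOT Y OR Y) AND X AND ((NOT Y OR Y) AND X OR NOT W) AND ((NOT Y OR Y) AND X OR W)) AND (Y OR NOT Z)
= NOT ((NOT Y OR Y) AND X AND ((NOT Y OR Y) AND X OR W)) AND (Y OR NOT Z)   — absorption
= NOT ((NOT Y OR Y) AND X) AND (Y OR NOT Z)   — absorption
= NOT X AND (Y OR NOT Z)   — complement / identity
This depends on X, Y, Z, so it is not a constant.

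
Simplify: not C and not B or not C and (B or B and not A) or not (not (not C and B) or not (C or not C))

not C and not B or not C and (B or B and not A) or not (not (not C and B) or not (C or not C))
= not C and not B or not C and B or not (not (not C and B) or not (C or not C))   — absorption
= not C and not B or not C and B or not C and B and (C or not C)   — De Morgan
= not C and not B or not C and B or not C and B   — complement / identity
= not C or not C and B   — distribution
= not C   — absorption

not C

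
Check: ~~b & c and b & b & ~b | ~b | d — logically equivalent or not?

No

E1: ~~b & c
    = b & c   (double negation)
E2: b & b & ~b | ~b | d
    = b & ~b | ~b | d   (idempotence)
    = ~b | d   (complement / identity)
These differ: at b=0, c=0, d=1, E1 = 0 but E2 = 1.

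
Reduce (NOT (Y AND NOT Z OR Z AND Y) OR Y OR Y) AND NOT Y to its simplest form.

(NOT (Y AND NOT Z OR Z AND Y) OR Y OR Y) AND NOT Y
= (NOT Y OR Y OR Y) AND NOT Y   — distribution
= (NOT Y OR Y) AND NOT Y   — idempotence
= NOT Y   — complement / identity

NOT Y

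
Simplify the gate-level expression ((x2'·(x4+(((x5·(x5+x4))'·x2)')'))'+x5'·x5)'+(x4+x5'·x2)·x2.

((x2'·(x4+(((x5·(x5+x4))'·x2)')'))'+x5'·x5)'+(x4+x5'·x2)·x2
= ((x2'·(x4+(((x5·(x5+x4))'·x2)')'))')'+(x4+x5'·x2)·x2
= ((x2'·(x4+(x5·(x5+x4))'·x2))')'+(x4+x5'·x2)·x2
= x2'·(x4+(x5·(x5+x4))'·x2)+(x4+x5'·x2)·x2
= x2'·(x4+x5'·x2)+(x4+x5'·x2)·x2
= x4+x5'·x2

x4+x5'·x2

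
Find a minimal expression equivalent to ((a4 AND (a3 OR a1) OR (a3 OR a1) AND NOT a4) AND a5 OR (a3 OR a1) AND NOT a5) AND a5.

(a3 OR a1) AND a5

((a4 AND (a3 OR a1) OR (a3 OR a1) AND NOT a4) AND a5 OR (a3 OR a1) AND NOT a5) AND a5
= ((a3 OR a1) AND a5 OR (a3 OR a1) AND NOT a5) AND a5   [distribution]
= (a3 OR a1) AND a5   [distribution]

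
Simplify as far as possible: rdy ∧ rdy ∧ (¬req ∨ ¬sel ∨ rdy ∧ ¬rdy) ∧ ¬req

rdy ∧ rdy ∧ (¬req ∨ ¬sel ∨ rdy ∧ ¬rdy) ∧ ¬req
= rdy ∧ rdy ∧ (¬req ∨ ¬sel) ∧ ¬req   [complement / identity]
= rdy ∧ (¬req ∨ ¬sel) ∧ ¬req   [idempotence]
= rdy ∧ ¬req   [absorption]

rdy ∧ ¬req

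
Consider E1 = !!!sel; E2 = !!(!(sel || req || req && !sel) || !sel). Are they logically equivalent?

E1: !!!sel
    = !sel   [double negation]
E2: !!(!(sel || req || req && !sel) || !sel)
    = !((sel || req || req && !sel) && sel)   [De Morgan]
    = !((sel || req) && sel)   [absorption]
    = !sel   [absorption]
Both reduce to !sel, so they are equivalent.

Yes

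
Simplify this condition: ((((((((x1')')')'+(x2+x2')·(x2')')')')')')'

((((((((x1')')')'+(x2+x2')·(x2')')')')')')'
= ((((((((x1')')')'+(x2')')')')')')'   [complement / identity]
= ((((((x1')'+(x2')')')')')')'   [double negation]
= ((((x1')'+(x2')')')')'   [double negation]
= ((x1'·x2')')'   [De Morgan]
= x1'·x2'   [double negation]

x1'·x2'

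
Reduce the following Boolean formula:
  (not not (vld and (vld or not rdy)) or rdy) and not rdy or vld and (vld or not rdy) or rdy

vld or rdy

(not not (vld and (vld or not rdy)) or rdy) and not rdy or vld and (vld or not rdy) or rdy
= (vld and (vld or not rdy) or rdy) and not rdy or vld and (vld or not rdy) or rdy   — double negation
= vld and (vld or not rdy) or rdy   — absorption
= vld or rdy   — absorption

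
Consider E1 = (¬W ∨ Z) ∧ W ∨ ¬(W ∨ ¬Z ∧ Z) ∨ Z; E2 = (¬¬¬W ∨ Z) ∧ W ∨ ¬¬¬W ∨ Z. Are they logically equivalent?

Yes

E1: (¬W ∨ Z) ∧ W ∨ ¬(W ∨ ¬Z ∧ Z) ∨ Z
    = (¬W ∨ Z) ∧ W ∨ ¬W ∨ Z   (complement / identity)
    = ¬W ∨ Z   (absorption)
E2: (¬¬¬W ∨ Z) ∧ W ∨ ¬¬¬W ∨ Z
    = ¬¬¬W ∨ Z   (absorption)
    = ¬W ∨ Z   (double negation)
Both reduce to ¬W ∨ Z, so they are equivalent.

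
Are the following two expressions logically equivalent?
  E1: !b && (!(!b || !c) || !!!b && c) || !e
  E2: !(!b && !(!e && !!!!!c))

E1: !b && (!(!b || !c) || !!!b && c) || !e
    = !b && (b && c || !!!b && c) || !e   (De Morgan)
    = !b && (b && c || !b && c) || !e   (double negation)
    = !b && c || !e   (distribution)
E2: !(!b && !(!e && !!!!!c))
    = !(!b && !(!e && !!!c))   (double negation)
    = !(!b && !(!e && !c))   (double negation)
    = b || !e && !c   (De Morgan)
These differ: at b=1, c=1, e=1, E1 = 0 but E2 = 1.

No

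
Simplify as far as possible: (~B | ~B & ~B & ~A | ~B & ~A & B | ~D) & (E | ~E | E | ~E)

(~B | ~B & ~B & ~A | ~B & ~A & B | ~D) & (E | ~E | E | ~E)
= (~B | ~B & ~B & ~A | ~B & ~A & B | ~D) & (E | ~E)   (idempotence)
= (~B | ~B & ~A | ~D) & (E | ~E)   (distribution)
= (~B | ~D) & (E | ~E)   (absorption)
= ~B | ~D   (complement / identity)

~B | ~D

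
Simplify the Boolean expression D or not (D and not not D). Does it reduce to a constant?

D or not (D and not not D)
= D or not (D and D)   [double negation]
= D or not D   [idempotence]
= True   [complement]

True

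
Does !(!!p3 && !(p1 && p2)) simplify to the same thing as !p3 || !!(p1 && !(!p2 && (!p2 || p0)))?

Yes

E1: !(!!p3 && !(p1 && p2))
    = !p3 || p1 && p2   [De Morgan]
E2: !p3 || !!(p1 && !(!p2 && (!p2 || p0)))
    = !p3 || p1 && !(!p2 && (!p2 || p0))   [double negation]
    = !p3 || p1 && !!p2   [absorption]
    = !p3 || p1 && p2   [double negation]
Both reduce to !p3 || p1 && p2, so they are equivalent.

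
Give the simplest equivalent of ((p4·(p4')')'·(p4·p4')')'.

p4

((p4·(p4')')'·(p4·p4')')'
= ((p4·p4)'·(p4·p4')')'   [double negation]
= p4·p4+p4·p4'   [De Morgan]
= p4   [distribution]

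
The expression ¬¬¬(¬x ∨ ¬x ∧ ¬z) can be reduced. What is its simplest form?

¬¬¬(¬x ∨ ¬x ∧ ¬z)
= ¬¬¬¬x   (absorption)
= ¬¬x   (double negation)
= x   (double negation)

x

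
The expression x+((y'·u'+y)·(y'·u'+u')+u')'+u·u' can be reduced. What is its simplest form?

x+((y'·u'+y)·(y'·u'+u')+u')'+u·u'
= x+(y'·u'+y·u'+u')'+u·u'   (distribution)
= x+(u'+u')'+u·u'   (distribution)
= x+u·u+u·u'   (De Morgan)
= x+(u+u')·u   (distribution)
= x+u   (complement / identity)

x+u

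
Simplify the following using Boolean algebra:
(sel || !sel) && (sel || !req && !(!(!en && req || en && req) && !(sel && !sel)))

(sel || !sel) && (sel || !req && !(!(!en && req || en && req) && !(sel && !sel)))
= (sel || !sel) && (sel || !req && !(!req && !(sel && !sel)))   [distribution]
= (sel || !sel) && (sel || !req && (req || sel && !sel))   [De Morgan]
= sel || !req && (req || sel && !sel)   [complement / identity]
= sel || !req && req   [complement / identity]
= sel   [complement / identity]

sel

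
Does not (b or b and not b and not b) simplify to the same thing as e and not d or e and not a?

E1: not (b or b and not b and not b)
    = not (b or b and not b)   — idempotence
    = not b   — complement / identity
E2: e and not d or e and not a
    = (not d or not a) and e   — distribution
These differ: at a=1, b=0, d=1, e=1, E1 = 1 but E2 = 0.

No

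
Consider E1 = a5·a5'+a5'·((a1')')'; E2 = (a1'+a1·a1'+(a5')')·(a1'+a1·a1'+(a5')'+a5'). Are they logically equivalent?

No

E1: a5·a5'+a5'·((a1')')'
    = a5'·((a1')')'   [complement / identity]
    = a5'·a1'   [double negation]
E2: (a1'+a1·a1'+(a5')')·(a1'+a1·a1'+(a5')'+a5')
    = a1'+a1·a1'+(a5')'   [absorption]
    = a1'+a1·a1'+a5   [double negation]
    = a1'+a5   [complement / identity]
These differ: at a1=0, a5=1, E1 = 0 but E2 = 1.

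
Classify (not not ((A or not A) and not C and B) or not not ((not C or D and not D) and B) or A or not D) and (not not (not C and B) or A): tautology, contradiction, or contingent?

(not not ((A or not A) and not C and B) or not not ((not C or D and not D) and B) or A or not D) and (not not (not C and B) or A)
= (not not (not C and B) or not not ((not C or D and not D) and B) or A or not D) and (not not (not C and B) or A)   (complement / identity)
= (not not (not C and B) or not not (not C and B) or A or not D) and (not not (not C and B) or A)   (complement / identity)
= (not not (not C and B) or A or not D) and (not not (not C and B) or A)   (idempotence)
= not not (not C and B) or A   (absorption)
= not C and B or A   (double negation)
This depends on A, B, C, so it is not a constant.

contingent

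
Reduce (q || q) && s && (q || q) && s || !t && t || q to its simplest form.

(q || q) && s && (q || q) && s || !t && t || q
= (q || q) && s || !t && t || q   — idempotence
= q && s || !t && t || q   — idempotence
= q && s || q   — complement / identity
= q   — absorption

q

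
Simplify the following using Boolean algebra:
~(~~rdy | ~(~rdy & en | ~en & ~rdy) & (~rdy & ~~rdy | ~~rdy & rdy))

~rdy

~(~~rdy | ~(~rdy & en | ~en & ~rdy) & (~rdy & ~~rdy | ~~rdy & rdy))
= ~(~~rdy | ~(~rdy & en | ~en & ~rdy) & ~~rdy)   [distribution]
= ~(~~rdy | ~~rdy & ~~rdy)   [distribution]
= ~(~~rdy | ~~rdy)   [idempotence]
= ~~~rdy   [idempotence]
= ~rdy   [double negation]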